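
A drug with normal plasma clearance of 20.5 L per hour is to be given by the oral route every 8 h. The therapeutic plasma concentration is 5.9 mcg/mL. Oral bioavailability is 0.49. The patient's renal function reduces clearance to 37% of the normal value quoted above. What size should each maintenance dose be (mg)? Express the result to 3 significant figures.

Patient clearance = 0.37 × 20.50 = 7.585 L/h
D = CL × Css × τ / F = 7.585 × 5.9 × 8 / 0.49 = 730.6 mg

731 mg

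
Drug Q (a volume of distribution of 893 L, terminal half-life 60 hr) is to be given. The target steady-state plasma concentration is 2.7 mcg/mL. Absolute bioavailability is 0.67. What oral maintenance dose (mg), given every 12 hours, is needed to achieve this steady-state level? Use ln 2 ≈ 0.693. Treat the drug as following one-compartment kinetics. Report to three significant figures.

k = 0.693/60 = 0.01155 h⁻¹, so CL = k·Vd = 0.01155 × 893.0 = 10.31 L/h
D = CL × Css × τ / F = 10.31 × 2.7 × 12 / 0.67 = 498.6 mg

499 mg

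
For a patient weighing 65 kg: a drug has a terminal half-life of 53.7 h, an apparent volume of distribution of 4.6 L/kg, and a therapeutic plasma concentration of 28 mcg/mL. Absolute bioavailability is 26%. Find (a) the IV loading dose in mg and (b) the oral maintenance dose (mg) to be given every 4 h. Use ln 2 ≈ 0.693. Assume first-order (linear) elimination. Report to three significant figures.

Vd(total) = 65 kg × 4.6 L/kg = 299.0 L
LD = Vd × C = 299.0 × 28 = 8372 mg
CL = 0.693 × Vd / t½ = 0.693 × 299.0 / 53.7 = 3.859 L/h
D = CL × Css × τ / F = 3.859 × 28 × 4 / 0.26 = 1662 mg

(a) 8370 mg; (b) 1660 mg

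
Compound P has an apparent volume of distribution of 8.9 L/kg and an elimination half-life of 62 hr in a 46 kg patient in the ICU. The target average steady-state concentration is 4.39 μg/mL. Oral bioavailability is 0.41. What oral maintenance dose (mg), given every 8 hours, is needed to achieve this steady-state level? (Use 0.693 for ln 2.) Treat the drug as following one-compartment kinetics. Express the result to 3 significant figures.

392 mg

Vd(total) = 46 kg × 8.9 L/kg = 409.4 L
CL = ln 2 · Vd / t½ = 0.693 × 409.4 / 62 = 4.576 L/h
D = CL × Css × τ / F = 4.576 × 4.39 × 8 / 0.41 = 392.0 mg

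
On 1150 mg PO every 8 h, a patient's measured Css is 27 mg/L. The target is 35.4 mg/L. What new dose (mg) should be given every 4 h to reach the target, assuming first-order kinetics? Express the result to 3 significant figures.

With linear kinetics, Css is proportional to dose rate (D/τ) at fixed clearance.
D₂ = D₁ × (Css,target / Css,current) × (τ₂/τ₁) = 1150 × (35.4/27) × (4/8) = 753.9 mg

754 mg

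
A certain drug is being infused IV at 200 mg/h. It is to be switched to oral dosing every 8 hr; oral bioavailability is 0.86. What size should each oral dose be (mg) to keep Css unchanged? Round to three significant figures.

1860 mg

To maintain the same Css, the systemic dosing rate must be unchanged: F·D/τ = infusion rate.
D = rate × τ / F = 200 × 8 / 0.86 = 1860 mg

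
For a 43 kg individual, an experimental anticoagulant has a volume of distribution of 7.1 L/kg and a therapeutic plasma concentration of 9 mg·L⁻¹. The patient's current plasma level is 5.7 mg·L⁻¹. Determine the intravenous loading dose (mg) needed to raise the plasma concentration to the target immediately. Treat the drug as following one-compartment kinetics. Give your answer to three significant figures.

Total Vd = 7.1 × 43 = 305.3 L
The loading dose fills Vd to the target concentration.
Concentration deficit ΔC = 9 − 5.7 = 3.300 mg/L
LD = Vd × ΔC = 305.3 × 3.300 = 1007 mg

1010 mg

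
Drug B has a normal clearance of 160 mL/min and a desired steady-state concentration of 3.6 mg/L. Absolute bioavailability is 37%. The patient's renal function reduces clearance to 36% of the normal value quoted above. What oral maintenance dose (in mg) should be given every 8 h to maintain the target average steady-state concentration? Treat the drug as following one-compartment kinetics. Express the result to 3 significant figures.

CL = 160 mL/min × 60/1000 = 9.600 L/h
Patient clearance = 0.36 × 9.600 = 3.456 L/h
D = CL × Css × τ / F = 3.456 × 3.6 × 8 / 0.37 = 269.0 mg

269 mg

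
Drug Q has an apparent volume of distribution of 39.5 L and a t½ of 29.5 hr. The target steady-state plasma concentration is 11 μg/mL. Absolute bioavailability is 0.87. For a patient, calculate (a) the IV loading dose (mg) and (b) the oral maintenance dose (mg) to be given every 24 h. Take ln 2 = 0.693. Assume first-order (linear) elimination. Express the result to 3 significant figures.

(a) 435 mg; (b) 282 mg

LD = Vd × C = 39.50 × 11 = 434.5 mg
CL = 0.693 × Vd / t½ = 0.693 × 39.50 / 29.5 = 0.9279 L/h
D = CL × Css × τ / F = 0.9279 × 11 × 24 / 0.87 = 281.6 mg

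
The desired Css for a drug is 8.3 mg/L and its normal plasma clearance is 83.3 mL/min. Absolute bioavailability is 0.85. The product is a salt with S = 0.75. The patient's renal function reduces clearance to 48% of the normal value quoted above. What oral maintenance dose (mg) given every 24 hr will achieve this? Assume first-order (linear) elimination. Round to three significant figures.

Convert clearance: 83.3 mL/min × 60 min/h ÷ 1000 mL/L = 4.998 L/h
Patient clearance = 0.48 × 4.998 = 2.399 L/h
At steady state, dose per interval replaces the amount cleared in that interval: F·S·D/τ = CL·Css.
D = CL × Css × τ / F / S = 2.399 × 8.3 × 24 / 0.85 / 0.75 = 749.6 mg

750 mg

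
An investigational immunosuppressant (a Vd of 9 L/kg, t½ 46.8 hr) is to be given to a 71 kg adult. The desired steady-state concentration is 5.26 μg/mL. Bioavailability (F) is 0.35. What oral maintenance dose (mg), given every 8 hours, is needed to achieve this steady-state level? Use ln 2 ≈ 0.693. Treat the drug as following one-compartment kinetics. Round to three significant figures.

Total Vd = 9 × 71 = 639.0 L
CL = 0.693 × Vd / t½ = 0.693 × 639.0 / 46.8 = 9.462 L/h
D = CL × Css × τ / F = 9.462 × 5.26 × 8 / 0.35 = 1138 mg

1140 mg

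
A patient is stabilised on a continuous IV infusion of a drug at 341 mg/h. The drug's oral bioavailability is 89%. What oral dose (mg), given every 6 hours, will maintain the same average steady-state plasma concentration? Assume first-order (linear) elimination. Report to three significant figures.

To maintain the same Css, the systemic dosing rate must be unchanged: F·D/τ = infusion rate.
D = rate × τ / F = 341 × 6 / 0.89 = 2299 mg

2300 mg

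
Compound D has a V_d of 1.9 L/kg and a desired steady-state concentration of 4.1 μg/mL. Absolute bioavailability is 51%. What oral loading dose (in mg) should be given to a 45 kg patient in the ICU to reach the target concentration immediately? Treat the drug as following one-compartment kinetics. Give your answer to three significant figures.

687 mg

Vd(total) = 45 kg × 1.9 L/kg = 85.50 L
LD = Vd × C / F = 85.50 × 4.100 / 0.51 = 687.4 mg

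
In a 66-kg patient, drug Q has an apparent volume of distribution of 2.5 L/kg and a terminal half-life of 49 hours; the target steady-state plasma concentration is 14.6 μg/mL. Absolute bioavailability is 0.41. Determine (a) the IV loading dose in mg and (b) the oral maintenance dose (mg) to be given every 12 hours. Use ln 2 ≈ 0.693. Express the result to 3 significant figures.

Vd(total) = 66 kg × 2.5 L/kg = 165.0 L
LD = Vd × C = 165.0 × 14.6 = 2409 mg
CL = 0.693 × Vd / t½ = 0.693 × 165.0 / 49 = 2.334 L/h
D = CL × Css × τ / F = 2.334 × 14.6 × 12 / 0.41 = 997.4 mg

(a) 2410 mg; (b) 997 mg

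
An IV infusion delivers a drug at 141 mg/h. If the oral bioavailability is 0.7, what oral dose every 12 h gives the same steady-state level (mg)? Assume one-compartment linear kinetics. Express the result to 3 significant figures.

2420 mg

To maintain the same Css, the systemic dosing rate must be unchanged: F·D/τ = infusion rate.
D = rate × τ / F = 141 × 12 / 0.7 = 2417 mg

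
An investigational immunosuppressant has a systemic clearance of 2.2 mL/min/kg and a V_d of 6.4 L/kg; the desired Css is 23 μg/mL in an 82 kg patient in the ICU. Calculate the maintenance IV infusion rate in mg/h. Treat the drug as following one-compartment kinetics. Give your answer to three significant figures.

249 mg/h

CL = 2.2 mL/min/kg × 82 kg = 180.4 mL/min = 180.4 × 60/1000 = 10.82 L/h
R₀ = 10.82 × 23 = 248.9 mg/h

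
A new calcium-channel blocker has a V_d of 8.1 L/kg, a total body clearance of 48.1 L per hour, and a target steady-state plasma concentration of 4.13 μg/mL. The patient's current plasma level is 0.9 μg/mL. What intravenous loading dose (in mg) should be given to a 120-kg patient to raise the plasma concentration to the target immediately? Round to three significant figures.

Vd = 8.1 L/kg × 120 kg = 972.0 L
Concentration deficit ΔC = 4.13 − 0.9 = 3.230 mg/L
LD = Vd × ΔC = 972.0 × 3.230 = 3140 mg

3140 mg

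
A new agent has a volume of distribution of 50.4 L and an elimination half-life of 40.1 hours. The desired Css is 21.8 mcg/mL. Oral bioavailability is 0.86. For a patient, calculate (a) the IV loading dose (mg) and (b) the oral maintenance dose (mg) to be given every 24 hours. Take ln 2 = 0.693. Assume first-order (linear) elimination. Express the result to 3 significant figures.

LD = Vd × C = 50.40 × 21.8 = 1099 mg
CL = 0.693 × Vd / t½ = 0.693 × 50.40 / 40.1 = 0.8710 L/h
D = CL × Css × τ / F = 0.8710 × 21.8 × 24 / 0.86 = 529.9 mg

(a) 1100 mg; (b) 530 mg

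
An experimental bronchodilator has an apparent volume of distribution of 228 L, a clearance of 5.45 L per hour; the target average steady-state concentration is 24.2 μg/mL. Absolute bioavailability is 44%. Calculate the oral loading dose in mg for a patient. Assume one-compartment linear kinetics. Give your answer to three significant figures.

12500 mg

Loading dose depends on Vd (not clearance): it fills the distribution volume.
LD = Vd × C / F = 228.0 × 24.20 / 0.44 = 12540 mg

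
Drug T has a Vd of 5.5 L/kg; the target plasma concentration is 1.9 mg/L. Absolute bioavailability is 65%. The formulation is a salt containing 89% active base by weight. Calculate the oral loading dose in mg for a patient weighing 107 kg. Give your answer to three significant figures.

1930 mg

Vd(total) = 107 kg × 5.5 L/kg = 588.5 L
The loading dose fills Vd to the target concentration.
LD = Vd × C / F / S = 588.5 × 1.900 / 0.65 / 0.89 = 1933 mg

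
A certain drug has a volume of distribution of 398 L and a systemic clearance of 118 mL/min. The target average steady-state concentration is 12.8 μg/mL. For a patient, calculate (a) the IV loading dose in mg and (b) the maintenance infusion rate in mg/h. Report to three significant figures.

(a) 5090 mg; (b) 90.6 mg/h

Loading: fill Vd to C_target → 398.0 L × 12.8 mg/L = 5094 mg
CL = 118 mL/min = 118 × 0.06 = 7.080 L/h
Maintenance infusion rate = CL × Css = 7.080 × 12.8 = 90.62 mg/h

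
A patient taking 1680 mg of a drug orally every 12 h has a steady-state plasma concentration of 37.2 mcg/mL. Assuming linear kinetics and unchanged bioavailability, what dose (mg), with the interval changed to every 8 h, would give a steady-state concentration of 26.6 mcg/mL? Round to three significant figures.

With linear kinetics, Css is proportional to dose rate (D/τ) at fixed clearance.
D₂ = D₁ × (Css,target / Css,current) × (τ₂/τ₁) = 1680 × (26.6/37.2) × (8/12) = 800.9 mg

801 mg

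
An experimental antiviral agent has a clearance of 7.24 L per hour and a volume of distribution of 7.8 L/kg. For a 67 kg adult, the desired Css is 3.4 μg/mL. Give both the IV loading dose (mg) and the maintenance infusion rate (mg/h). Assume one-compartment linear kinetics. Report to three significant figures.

(a) 1780 mg; (b) 24.6 mg/h

Vd = 7.8 L/kg × 67 kg = 522.6 L
Loading dose = Vd × C = 522.6 × 3.4 = 1777 mg
Maintenance infusion rate = CL × Css = 7.240 × 3.4 = 24.62 mg/h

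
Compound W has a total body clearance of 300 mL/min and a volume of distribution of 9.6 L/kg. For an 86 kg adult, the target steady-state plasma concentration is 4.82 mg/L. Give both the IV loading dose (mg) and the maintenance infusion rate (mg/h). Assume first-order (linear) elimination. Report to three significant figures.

(a) 3980 mg; (b) 86.8 mg/h

Vd(total) = 86 kg × 9.6 L/kg = 825.6 L
LD = Vd · C_target = 825.6 × 4.82 = 3979 mg
CL = 300 mL/min × 60/1000 = 18.00 L/h
Maintenance infusion rate = CL × Css = 18.00 × 4.82 = 86.76 mg/h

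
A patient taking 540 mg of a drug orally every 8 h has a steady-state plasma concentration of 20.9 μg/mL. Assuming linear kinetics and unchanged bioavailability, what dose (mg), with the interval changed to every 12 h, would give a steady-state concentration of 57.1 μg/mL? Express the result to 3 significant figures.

With linear kinetics, Css is proportional to dose rate (D/τ) at fixed clearance.
D₂ = D₁ × (Css,target / Css,current) × (τ₂/τ₁) = 540 × (57.1/20.9) × (12/8) = 2213 mg

2210 mg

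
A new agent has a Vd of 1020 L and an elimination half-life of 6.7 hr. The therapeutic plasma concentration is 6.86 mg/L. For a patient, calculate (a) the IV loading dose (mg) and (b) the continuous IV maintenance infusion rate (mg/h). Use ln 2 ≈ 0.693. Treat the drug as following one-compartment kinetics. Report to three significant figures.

(a) 7000 mg; (b) 724 mg/h

LD = Vd × C = 1020 × 6.86 = 6997 mg
CL = 0.693 × Vd / t½ = 0.693 × 1020 / 6.7 = 105.5 L/h
Infusion rate = CL × Css = 105.5 × 6.86 = 723.7 mg/h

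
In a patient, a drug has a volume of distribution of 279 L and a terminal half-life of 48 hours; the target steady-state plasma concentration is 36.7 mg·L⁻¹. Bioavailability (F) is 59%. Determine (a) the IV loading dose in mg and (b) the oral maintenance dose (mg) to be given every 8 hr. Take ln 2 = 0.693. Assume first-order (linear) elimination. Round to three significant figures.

(a) 10200 mg; (b) 2000 mg

LD = Vd × C = 279.0 × 36.7 = 10240 mg
CL = 0.693 × Vd / t½ = 0.693 × 279.0 / 48 = 4.028 L/h
D = CL × Css × τ / F = 4.028 × 36.7 × 8 / 0.59 = 2004 mg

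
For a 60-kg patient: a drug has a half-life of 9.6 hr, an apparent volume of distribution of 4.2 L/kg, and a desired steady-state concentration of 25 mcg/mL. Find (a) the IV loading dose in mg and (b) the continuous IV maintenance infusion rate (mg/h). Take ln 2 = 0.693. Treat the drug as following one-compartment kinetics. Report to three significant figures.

(a) 6300 mg; (b) 455 mg/h

Total Vd = 4.2 × 60 = 252.0 L
LD = Vd × C = 252.0 × 25 = 6300 mg
CL = 0.693 × Vd / t½ = 0.693 × 252.0 / 9.6 = 18.19 L/h
Infusion rate = CL × Css = 18.19 × 25 = 454.8 mg/h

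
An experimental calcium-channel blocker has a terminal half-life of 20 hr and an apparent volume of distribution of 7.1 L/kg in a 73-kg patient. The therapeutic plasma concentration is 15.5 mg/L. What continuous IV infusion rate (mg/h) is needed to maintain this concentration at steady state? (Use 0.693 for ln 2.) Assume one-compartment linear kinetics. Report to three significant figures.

278 mg/h

Vd(total) = 73 kg × 7.1 L/kg = 518.3 L
CL = ln 2 · Vd / t½ = 0.693 × 518.3 / 20 = 17.96 L/h
Infusion rate = CL × Css = 17.96 × 15.5 = 278.4 mg/h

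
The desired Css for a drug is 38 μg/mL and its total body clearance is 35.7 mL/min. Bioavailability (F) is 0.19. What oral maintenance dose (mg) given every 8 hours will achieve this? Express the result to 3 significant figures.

Convert clearance: 35.7 mL/min × 60 min/h ÷ 1000 mL/L = 2.142 L/h
D = CL × Css × τ / F = 2.142 × 38 × 8 / 0.19 = 3427 mg

3430 mg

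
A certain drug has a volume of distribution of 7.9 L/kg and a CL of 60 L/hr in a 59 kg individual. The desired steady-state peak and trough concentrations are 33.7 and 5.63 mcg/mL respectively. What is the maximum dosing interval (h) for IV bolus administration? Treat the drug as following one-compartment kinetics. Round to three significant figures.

Vd(total) = 59 kg × 7.9 L/kg = 466.1 L
k = CL / Vd = 60.00 / 466.1 = 0.1287 h⁻¹
Between IV bolus doses, concentration decays as C = C₀·e^(−kτ), so C_peak/C_trough = e^(kτ).
τ_max = ln(C_peak/C_trough) / k = ln(33.7/5.63) / 0.1287 = 1.789 / 0.1287 = 13.90 h

13.9 h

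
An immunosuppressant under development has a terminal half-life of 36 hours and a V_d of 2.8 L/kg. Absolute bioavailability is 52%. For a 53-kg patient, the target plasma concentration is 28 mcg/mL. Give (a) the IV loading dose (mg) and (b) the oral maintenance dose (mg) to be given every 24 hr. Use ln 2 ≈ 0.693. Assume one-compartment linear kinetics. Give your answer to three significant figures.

(a) 4160 mg; (b) 3690 mg

Total Vd = 2.8 × 53 = 148.4 L
LD = Vd × C = 148.4 × 28 = 4155 mg
CL = 0.693 × Vd / t½ = 0.693 × 148.4 / 36 = 2.857 L/h
D = CL × Css × τ / F = 2.857 × 28 × 24 / 0.52 = 3692 mg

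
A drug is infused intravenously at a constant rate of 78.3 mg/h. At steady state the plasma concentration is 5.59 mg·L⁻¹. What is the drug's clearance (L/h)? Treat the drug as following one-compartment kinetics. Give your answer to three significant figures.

14.0 L/h

At steady state, infusion rate = CL × Css, so CL = rate / Css.
CL = 78.3 / 5.59 = 14.01 L/h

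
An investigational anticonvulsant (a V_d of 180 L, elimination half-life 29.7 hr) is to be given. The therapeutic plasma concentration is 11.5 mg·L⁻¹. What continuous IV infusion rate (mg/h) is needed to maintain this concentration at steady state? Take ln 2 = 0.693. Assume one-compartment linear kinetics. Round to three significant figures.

48.3 mg/h

CL = 0.693 × Vd / t½ = 0.693 × 180.0 / 29.7 = 4.200 L/h
Infusion rate = CL × Css = 4.200 × 11.5 = 48.30 mg/h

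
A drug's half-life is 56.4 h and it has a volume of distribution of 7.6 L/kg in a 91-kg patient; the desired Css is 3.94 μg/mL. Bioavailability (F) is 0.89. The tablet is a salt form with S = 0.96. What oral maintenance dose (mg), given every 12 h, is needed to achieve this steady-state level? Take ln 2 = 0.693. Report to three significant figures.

470 mg

Total Vd = 7.6 × 91 = 691.6 L
CL = 0.693 × Vd / t½ = 0.693 × 691.6 / 56.4 = 8.498 L/h
D = CL × Css × τ / F / S = 8.498 × 3.94 × 12 / 0.89 / 0.96 = 470.3 mg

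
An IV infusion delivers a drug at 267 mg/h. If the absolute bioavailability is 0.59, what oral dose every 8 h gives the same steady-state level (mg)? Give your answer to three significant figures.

3620 mg

To maintain the same Css, the systemic dosing rate must be unchanged: F·D/τ = infusion rate.
D = rate × τ / F = 267 × 8 / 0.59 = 3620 mg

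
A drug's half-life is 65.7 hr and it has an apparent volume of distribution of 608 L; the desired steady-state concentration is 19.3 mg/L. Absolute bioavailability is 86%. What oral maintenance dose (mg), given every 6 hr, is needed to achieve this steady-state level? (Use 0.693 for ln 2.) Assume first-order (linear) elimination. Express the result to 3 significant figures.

864 mg

CL = ln 2 · Vd / t½ = 0.693 × 608.0 / 65.7 = 6.413 L/h
D = CL × Css × τ / F = 6.413 × 19.3 × 6 / 0.86 = 863.5 mg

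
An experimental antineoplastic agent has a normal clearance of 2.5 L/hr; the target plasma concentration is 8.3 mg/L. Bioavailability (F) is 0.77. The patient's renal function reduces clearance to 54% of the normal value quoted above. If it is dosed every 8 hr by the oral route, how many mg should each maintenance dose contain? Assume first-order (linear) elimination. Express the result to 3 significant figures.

Patient clearance = 0.54 × 2.500 = 1.350 L/h
At steady state, dose per interval replaces the amount cleared in that interval: F·D/τ = CL·Css.
D = CL × Css × τ / F = 1.350 × 8.3 × 8 / 0.77 = 116.4 mg

116 mg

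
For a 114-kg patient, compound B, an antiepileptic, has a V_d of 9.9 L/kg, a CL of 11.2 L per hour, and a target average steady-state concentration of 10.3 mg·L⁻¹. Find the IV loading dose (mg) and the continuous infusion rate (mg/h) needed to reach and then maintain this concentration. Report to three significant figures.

Vd = 9.9 L/kg × 114 kg = 1129 L
LD = Vd · C_target = 1129 × 10.3 = 11630 mg
Infusion rate = 11.20 L/h × 10.3 mg/L = 115.4 mg/h

(a) 11600 mg; (b) 115 mg/h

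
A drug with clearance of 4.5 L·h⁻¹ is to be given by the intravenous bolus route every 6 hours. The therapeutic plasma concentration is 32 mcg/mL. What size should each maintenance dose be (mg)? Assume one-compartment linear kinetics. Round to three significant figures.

864 mg

D = CL × Css × τ = 4.500 × 32 × 6 = 864.0 mg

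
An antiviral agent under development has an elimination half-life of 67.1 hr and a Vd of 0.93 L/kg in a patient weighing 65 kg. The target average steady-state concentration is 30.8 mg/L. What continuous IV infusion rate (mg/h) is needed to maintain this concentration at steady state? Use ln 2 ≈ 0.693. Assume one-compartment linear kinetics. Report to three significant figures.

Vd = 0.93 L/kg × 65 kg = 60.45 L
CL = 0.693 × Vd / t½ = 0.693 × 60.45 / 67.1 = 0.6243 L/h
Infusion rate = CL × Css = 0.6243 × 30.8 = 19.23 mg/h

19.2 mg/h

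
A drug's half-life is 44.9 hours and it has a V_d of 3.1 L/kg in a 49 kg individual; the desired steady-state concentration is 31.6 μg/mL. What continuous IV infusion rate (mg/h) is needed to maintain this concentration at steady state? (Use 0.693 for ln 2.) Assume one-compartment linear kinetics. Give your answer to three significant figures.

Vd(total) = 49 kg × 3.1 L/kg = 151.9 L
CL = ln 2 · Vd / t½ = 0.693 × 151.9 / 44.9 = 2.344 L/h
Infusion rate = CL × Css = 2.344 × 31.6 = 74.07 mg/h

74.1 mg/h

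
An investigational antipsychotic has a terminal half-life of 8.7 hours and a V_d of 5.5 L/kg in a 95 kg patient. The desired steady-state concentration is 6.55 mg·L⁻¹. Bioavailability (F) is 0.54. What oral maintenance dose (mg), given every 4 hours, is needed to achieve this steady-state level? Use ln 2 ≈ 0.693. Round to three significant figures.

Vd = 5.5 L/kg × 95 kg = 522.5 L
CL = 0.693 × Vd / t½ = 0.693 × 522.5 / 8.7 = 41.62 L/h
D = CL × Css × τ / F = 41.62 × 6.55 × 4 / 0.54 = 2019 mg

2020 mg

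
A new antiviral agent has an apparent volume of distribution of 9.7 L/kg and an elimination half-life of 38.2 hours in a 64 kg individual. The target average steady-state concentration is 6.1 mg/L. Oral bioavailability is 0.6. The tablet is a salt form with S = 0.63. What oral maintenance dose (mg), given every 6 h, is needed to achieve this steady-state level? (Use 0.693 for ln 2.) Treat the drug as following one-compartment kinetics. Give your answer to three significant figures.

1090 mg

Vd = 9.7 L/kg × 64 kg = 620.8 L
k = 0.693/38.2 = 0.01814 h⁻¹, so CL = k·Vd = 0.01814 × 620.8 = 11.26 L/h
D = CL × Css × τ / F / S = 11.26 × 6.1 × 6 / 0.6 / 0.63 = 1090 mg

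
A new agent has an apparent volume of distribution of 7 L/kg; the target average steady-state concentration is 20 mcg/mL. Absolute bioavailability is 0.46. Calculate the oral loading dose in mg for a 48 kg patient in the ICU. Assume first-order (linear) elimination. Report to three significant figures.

Vd = 7 L/kg × 48 kg = 336.0 L
LD = Vd × C / F = 336.0 × 20.00 / 0.46 = 14610 mg

14600 mg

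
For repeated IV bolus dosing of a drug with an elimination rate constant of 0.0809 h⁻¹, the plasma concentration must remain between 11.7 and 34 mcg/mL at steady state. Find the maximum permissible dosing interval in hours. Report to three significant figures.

Between IV bolus doses, concentration decays as C = C₀·e^(−kτ), so C_peak/C_trough = e^(kτ).
τ_max = ln(C_peak/C_trough) / k = ln(34/11.7) / 0.08090 = 1.067 / 0.08090 = 13.19 h

13.2 h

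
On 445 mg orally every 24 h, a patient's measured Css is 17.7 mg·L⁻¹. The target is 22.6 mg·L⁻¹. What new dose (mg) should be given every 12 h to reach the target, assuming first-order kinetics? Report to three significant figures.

284 mg

For first-order elimination, Css ∝ F·D/(CL·τ); F and CL are unchanged, so Css ∝ D/τ.
D₂ = D₁ × (Css,target / Css,current) × (τ₂/τ₁) = 445 × (22.6/17.7) × (12/24) = 284.1 mg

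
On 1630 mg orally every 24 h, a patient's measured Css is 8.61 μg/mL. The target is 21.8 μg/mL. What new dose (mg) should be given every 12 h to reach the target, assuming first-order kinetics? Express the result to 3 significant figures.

2060 mg

With linear kinetics, Css is proportional to dose rate (D/τ) at fixed clearance.
D₂ = D₁ × (Css,target / Css,current) × (τ₂/τ₁) = 1630 × (21.8/8.61) × (12/24) = 2064 mg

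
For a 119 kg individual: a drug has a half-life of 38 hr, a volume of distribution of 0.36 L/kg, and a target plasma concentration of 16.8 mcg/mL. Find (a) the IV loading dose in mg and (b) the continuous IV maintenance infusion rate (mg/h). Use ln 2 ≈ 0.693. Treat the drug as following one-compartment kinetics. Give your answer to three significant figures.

(a) 720 mg; (b) 13.1 mg/h

Vd(total) = 119 kg × 0.36 L/kg = 42.84 L
LD = Vd × C = 42.84 × 16.8 = 719.7 mg
CL = 0.693 × Vd / t½ = 0.693 × 42.84 / 38 = 0.7813 L/h
Infusion rate = CL × Css = 0.7813 × 16.8 = 13.13 mg/h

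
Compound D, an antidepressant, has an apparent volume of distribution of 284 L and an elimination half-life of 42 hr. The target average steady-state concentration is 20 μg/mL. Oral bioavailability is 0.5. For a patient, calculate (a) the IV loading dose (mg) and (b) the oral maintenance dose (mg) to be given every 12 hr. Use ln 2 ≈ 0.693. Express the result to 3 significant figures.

(a) 5680 mg; (b) 2250 mg

LD = Vd × C = 284.0 × 20 = 5680 mg
CL = 0.693 × Vd / t½ = 0.693 × 284.0 / 42 = 4.686 L/h
D = CL × Css × τ / F = 4.686 × 20 × 12 / 0.5 = 2249 mg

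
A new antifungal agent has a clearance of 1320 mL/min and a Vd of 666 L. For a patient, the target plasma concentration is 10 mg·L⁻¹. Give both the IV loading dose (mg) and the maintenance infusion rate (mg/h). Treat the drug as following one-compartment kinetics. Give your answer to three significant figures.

(a) 6660 mg; (b) 792 mg/h

LD = Vd · C_target = 666.0 × 10 = 6660 mg
CL = 1320 mL/min × 60/1000 = 79.20 L/h
Infusion rate = 79.20 L/h × 10 mg/L = 792.0 mg/h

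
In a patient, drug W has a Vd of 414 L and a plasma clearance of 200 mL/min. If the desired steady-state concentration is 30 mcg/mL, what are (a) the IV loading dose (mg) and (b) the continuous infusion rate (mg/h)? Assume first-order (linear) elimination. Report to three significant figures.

(a) 12400 mg; (b) 360 mg/h

Loading: fill Vd to C_target → 414.0 L × 30 mg/L = 12420 mg
CL = 200 mL/min × 60/1000 = 12.00 L/h
Maintenance: replace elimination → rate = CL × Css = 12.00 × 30 = 360.0 mg/h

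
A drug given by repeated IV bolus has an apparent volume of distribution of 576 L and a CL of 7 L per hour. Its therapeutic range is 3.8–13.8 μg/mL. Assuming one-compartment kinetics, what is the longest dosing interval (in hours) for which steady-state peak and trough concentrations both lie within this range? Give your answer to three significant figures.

106 h

k = CL / Vd = 7.000 / 576.0 = 0.01215 h⁻¹
Between IV bolus doses, concentration decays as C = C₀·e^(−kτ), so C_peak/C_trough = e^(kτ).
τ_max = ln(C_peak/C_trough) / k = ln(13.8/3.8) / 0.01215 = 1.290 / 0.01215 = 106.2 h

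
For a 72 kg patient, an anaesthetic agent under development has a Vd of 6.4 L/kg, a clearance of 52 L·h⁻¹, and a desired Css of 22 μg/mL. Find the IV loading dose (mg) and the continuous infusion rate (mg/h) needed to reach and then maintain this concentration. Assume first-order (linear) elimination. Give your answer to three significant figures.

Total Vd = 6.4 × 72 = 460.8 L
Loading dose = Vd × C = 460.8 × 22 = 10140 mg
Infusion rate = 52.00 L/h × 22 mg/L = 1144 mg/h

(a) 10100 mg; (b) 1140 mg/h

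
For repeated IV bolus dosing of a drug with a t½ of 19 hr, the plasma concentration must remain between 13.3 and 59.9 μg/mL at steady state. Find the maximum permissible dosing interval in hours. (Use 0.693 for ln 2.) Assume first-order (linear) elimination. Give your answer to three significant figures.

41.3 h

k = 0.693 / t½ = 0.693 / 19 = 0.03647 h⁻¹
Between IV bolus doses, concentration decays as C = C₀·e^(−kτ), so C_peak/C_trough = e^(kτ).
τ_max = ln(C_peak/C_trough) / k = ln(59.9/13.3) / 0.03647 = 1.505 / 0.03647 = 41.27 h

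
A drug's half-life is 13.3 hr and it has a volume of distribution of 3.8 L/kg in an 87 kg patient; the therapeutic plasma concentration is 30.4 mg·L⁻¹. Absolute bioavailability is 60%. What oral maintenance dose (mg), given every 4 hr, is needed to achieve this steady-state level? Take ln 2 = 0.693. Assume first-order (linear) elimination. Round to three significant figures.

Total Vd = 3.8 × 87 = 330.6 L
CL = 0.693 × Vd / t½ = 0.693 × 330.6 / 13.3 = 17.23 L/h
D = CL × Css × τ / F = 17.23 × 30.4 × 4 / 0.6 = 3492 mg

3490 mg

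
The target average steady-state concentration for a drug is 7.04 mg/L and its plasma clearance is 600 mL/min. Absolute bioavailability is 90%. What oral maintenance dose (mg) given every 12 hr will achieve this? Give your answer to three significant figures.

CL = 600 mL/min = 600 × 0.06 = 36.00 L/h
At steady state, dose per interval replaces the amount cleared in that interval: F·D/τ = CL·Css.
D = CL × Css × τ / F = 36.00 × 7.04 × 12 / 0.9 = 3379 mg

3380 mg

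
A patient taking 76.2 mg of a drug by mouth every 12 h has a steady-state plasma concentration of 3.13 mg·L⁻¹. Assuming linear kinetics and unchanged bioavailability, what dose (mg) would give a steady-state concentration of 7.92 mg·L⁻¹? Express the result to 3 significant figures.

For first-order elimination, Css ∝ F·D/(CL·τ); F and CL are unchanged, so Css ∝ D/τ.
D₂ = D₁ × (Css,target / Css,current) = 76.2 × 7.92/3.13 = 192.8 mg

193 mg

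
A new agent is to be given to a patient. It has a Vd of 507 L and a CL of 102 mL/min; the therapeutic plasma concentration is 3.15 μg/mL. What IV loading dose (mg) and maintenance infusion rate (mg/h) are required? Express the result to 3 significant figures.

Loading dose = Vd × C = 507.0 × 3.15 = 1597 mg
Convert clearance: 102 mL/min × 60 min/h ÷ 1000 mL/L = 6.120 L/h
Maintenance: replace elimination → rate = CL × Css = 6.120 × 3.15 = 19.28 mg/h

(a) 1600 mg; (b) 19.3 mg/h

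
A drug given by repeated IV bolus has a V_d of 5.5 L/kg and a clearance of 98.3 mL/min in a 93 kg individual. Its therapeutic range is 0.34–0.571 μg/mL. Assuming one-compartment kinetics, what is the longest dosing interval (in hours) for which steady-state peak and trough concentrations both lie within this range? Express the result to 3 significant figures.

Vd(total) = 93 kg × 5.5 L/kg = 511.5 L
CL = 98.3 mL/min × 60/1000 = 5.898 L/h
k = CL / Vd = 5.898 / 511.5 = 0.01153 h⁻¹
Between IV bolus doses, concentration decays as C = C₀·e^(−kτ), so C_peak/C_trough = e^(kτ).
τ_max = ln(C_peak/C_trough) / k = ln(0.571/0.34) / 0.01153 = 0.5184 / 0.01153 = 44.96 h

45.0 h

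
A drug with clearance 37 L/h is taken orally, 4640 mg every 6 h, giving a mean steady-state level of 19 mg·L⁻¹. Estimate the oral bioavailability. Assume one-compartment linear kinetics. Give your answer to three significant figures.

F·D/τ = CL·Css at steady state → F = CL·Css·τ / D.
F = 37 × 19 × 6 / 4640 = 0.909

0.909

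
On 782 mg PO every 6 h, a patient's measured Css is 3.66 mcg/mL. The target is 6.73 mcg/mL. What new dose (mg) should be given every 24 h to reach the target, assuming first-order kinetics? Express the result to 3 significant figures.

For first-order elimination, Css ∝ F·D/(CL·τ); F and CL are unchanged, so Css ∝ D/τ.
D₂ = D₁ × (Css,target / Css,current) × (τ₂/τ₁) = 782 × (6.73/3.66) × (24/6) = 5752 mg

5750 mg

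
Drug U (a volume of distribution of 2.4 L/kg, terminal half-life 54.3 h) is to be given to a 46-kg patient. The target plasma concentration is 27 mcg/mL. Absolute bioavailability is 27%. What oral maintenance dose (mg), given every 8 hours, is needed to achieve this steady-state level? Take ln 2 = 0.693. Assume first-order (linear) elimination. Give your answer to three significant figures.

1130 mg

Vd(total) = 46 kg × 2.4 L/kg = 110.4 L
CL = ln 2 · Vd / t½ = 0.693 × 110.4 / 54.3 = 1.409 L/h
D = CL × Css × τ / F = 1.409 × 27 × 8 / 0.27 = 1127 mg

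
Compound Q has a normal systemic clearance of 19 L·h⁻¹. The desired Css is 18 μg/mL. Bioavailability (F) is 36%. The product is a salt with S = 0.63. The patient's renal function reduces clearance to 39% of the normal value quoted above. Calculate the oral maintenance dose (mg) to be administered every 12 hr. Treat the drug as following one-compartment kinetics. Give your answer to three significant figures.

Patient clearance = 0.39 × 19.00 = 7.410 L/h
At steady state, dose per interval replaces the amount cleared in that interval: F·S·D/τ = CL·Css.
D = CL × Css × τ / F / S = 7.410 × 18 × 12 / 0.36 / 0.63 = 7057 mg

7060 mg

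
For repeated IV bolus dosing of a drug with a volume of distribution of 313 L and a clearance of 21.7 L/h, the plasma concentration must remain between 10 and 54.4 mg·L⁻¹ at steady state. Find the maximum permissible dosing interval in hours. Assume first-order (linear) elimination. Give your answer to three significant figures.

24.4 h

k = CL / Vd = 21.70 / 313.0 = 0.06933 h⁻¹
Between IV bolus doses, concentration decays as C = C₀·e^(−kτ), so C_peak/C_trough = e^(kτ).
τ_max = ln(C_peak/C_trough) / k = ln(54.4/10) / 0.06933 = 1.694 / 0.06933 = 24.43 h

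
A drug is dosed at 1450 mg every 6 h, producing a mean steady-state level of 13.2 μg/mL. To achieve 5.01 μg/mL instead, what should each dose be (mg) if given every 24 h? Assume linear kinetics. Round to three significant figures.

For first-order elimination, Css ∝ F·D/(CL·τ); F and CL are unchanged, so Css ∝ D/τ.
D₂ = D₁ × (Css,target / Css,current) × (τ₂/τ₁) = 1450 × (5.01/13.2) × (24/6) = 2201 mg

2200 mg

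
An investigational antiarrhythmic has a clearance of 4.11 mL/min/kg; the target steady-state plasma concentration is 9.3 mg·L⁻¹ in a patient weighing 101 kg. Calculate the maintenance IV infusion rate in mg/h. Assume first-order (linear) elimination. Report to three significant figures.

232 mg/h

CL = 4.11 mL/min/kg × 101 kg = 415.1 mL/min = 415.1 × 60/1000 = 24.91 L/h
At steady state, infusion rate equals elimination rate: rate in = CL × Css.
Rate = CL × Css = 24.91 × 9.3 = 231.7 mg/h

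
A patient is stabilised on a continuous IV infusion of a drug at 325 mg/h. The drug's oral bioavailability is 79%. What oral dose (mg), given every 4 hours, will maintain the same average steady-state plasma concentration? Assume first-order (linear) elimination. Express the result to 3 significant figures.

To maintain the same Css, the systemic dosing rate must be unchanged: F·D/τ = infusion rate.
D = rate × τ / F = 325 × 4 / 0.79 = 1646 mg

1650 mg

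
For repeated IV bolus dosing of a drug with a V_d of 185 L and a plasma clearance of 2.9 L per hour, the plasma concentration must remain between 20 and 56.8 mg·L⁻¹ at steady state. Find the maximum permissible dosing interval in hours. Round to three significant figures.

66.6 h

k = CL / Vd = 2.900 / 185.0 = 0.01568 h⁻¹
Between IV bolus doses, concentration decays as C = C₀·e^(−kτ), so C_peak/C_trough = e^(kτ).
τ_max = ln(C_peak/C_trough) / k = ln(56.8/20) / 0.01568 = 1.044 / 0.01568 = 66.58 h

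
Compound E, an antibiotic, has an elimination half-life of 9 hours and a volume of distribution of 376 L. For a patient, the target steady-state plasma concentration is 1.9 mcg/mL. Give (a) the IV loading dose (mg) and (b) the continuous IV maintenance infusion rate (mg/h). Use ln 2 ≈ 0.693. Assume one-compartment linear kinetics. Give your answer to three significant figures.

(a) 714 mg; (b) 55.0 mg/h

LD = Vd × C = 376.0 × 1.9 = 714.4 mg
CL = 0.693 × Vd / t½ = 0.693 × 376.0 / 9 = 28.95 L/h
Infusion rate = CL × Css = 28.95 × 1.9 = 55.01 mg/h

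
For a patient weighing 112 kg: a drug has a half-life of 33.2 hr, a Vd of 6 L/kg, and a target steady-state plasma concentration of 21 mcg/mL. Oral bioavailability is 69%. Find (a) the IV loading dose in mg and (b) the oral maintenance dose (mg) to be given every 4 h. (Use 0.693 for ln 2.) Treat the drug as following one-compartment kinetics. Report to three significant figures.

Vd = 6 L/kg × 112 kg = 672.0 L
LD = Vd × C = 672.0 × 21 = 14110 mg
CL = 0.693 × Vd / t½ = 0.693 × 672.0 / 33.2 = 14.03 L/h
D = CL × Css × τ / F = 14.03 × 21 × 4 / 0.69 = 1708 mg

(a) 14100 mg; (b) 1710 mg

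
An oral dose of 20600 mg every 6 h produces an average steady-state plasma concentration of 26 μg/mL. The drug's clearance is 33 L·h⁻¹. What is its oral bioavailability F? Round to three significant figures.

F·D/τ = CL·Css at steady state → F = CL·Css·τ / D.
F = 33 × 26 × 6 / 20600 = 0.250

0.250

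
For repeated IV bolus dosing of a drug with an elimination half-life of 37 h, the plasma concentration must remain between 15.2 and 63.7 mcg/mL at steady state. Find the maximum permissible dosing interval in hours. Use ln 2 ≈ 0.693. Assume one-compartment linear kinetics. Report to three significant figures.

k = 0.693 / t½ = 0.693 / 37 = 0.01873 h⁻¹
Between IV bolus doses, concentration decays as C = C₀·e^(−kτ), so C_peak/C_trough = e^(kτ).
τ_max = ln(C_peak/C_trough) / k = ln(63.7/15.2) / 0.01873 = 1.433 / 0.01873 = 76.51 h

76.5 h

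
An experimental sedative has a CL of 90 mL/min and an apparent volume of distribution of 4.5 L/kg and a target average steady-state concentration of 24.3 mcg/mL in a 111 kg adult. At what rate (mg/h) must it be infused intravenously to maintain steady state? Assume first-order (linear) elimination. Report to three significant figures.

131 mg/h

CL = 90 mL/min × 60/1000 = 5.400 L/h
Vd does not affect the maintenance rate; only clearance governs steady-state input.
Infusion rate = CL · Css = 5.400 L/h × 24.3 mg/L = 131.2 mg/h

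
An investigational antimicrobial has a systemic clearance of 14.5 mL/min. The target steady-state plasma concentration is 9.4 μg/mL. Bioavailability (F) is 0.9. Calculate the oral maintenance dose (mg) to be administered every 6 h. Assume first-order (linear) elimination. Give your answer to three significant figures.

54.5 mg

CL = 14.5 mL/min × 60/1000 = 0.8700 L/h
D = CL × Css × τ / F = 0.8700 × 9.4 × 6 / 0.9 = 54.52 mg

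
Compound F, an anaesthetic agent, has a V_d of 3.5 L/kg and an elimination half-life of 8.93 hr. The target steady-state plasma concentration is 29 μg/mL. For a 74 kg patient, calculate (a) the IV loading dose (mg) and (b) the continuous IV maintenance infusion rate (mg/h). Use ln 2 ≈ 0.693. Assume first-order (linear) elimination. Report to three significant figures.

Vd = 3.5 L/kg × 74 kg = 259.0 L
LD = Vd × C = 259.0 × 29 = 7511 mg
CL = 0.693 × Vd / t½ = 0.693 × 259.0 / 8.93 = 20.10 L/h
Infusion rate = CL × Css = 20.10 × 29 = 582.9 mg/h

(a) 7510 mg; (b) 583 mg/h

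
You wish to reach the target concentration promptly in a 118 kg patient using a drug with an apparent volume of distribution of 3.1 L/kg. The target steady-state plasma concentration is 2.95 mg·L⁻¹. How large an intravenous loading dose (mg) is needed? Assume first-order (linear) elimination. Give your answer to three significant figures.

1080 mg

Vd = 3.1 L/kg × 118 kg = 365.8 L
The loading dose fills Vd to the target concentration.
LD = Vd × C = 365.8 × 2.950 = 1079 mg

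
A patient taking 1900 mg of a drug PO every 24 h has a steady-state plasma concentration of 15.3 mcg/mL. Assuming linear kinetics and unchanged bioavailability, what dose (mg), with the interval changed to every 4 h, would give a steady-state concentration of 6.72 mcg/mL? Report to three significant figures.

139 mg

For first-order elimination, Css ∝ F·D/(CL·τ); F and CL are unchanged, so Css ∝ D/τ.
D₂ = D₁ × (Css,target / Css,current) × (τ₂/τ₁) = 1900 × (6.72/15.3) × (4/24) = 139.1 mg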